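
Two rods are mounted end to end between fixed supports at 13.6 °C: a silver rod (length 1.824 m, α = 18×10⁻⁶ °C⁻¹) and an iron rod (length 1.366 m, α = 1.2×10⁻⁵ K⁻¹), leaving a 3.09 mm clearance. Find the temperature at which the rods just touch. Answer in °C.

T = 76.4 °C

α₁L₁ = 3.2832×10⁻⁵ m/K, α₂L₂ = 1.6392×10⁻⁵ m/K → total 4.9224×10⁻⁵ m/K
ΔT = g/(α₁L₁+α₂L₂) = 3.09×10⁻³ / 4.9224×10⁻⁵ = 62.774 K
T = 13.6 + 62.774 = 76.374 °C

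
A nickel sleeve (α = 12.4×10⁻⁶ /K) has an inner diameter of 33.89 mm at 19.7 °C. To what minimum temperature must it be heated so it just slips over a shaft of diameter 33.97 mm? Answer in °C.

T = 210 °C

Required Δd = 33.97 − 33.89 = 0.08 mm
Δd = αd₀ΔT ⇒ ΔT = Δd/(αd₀) = 0.08 / (12.4×10⁻⁶ × 33.89) = 190.37 K
T_min = 19.7 + 190.37 = 210.07 °C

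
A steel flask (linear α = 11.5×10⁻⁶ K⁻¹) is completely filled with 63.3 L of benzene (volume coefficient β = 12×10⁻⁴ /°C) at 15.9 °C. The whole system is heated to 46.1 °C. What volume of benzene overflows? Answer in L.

The flask also expands: β_container ≈ 3α = 3.45×10⁻⁵ /K
Net overflow = V₀(β_liq − 3α_cont)ΔT
β − 3α = 1.20×10⁻³ − 3.45×10⁻⁵ = 1.1655×10⁻³ /K; ΔT = 30.2 K
ΔV = 63.3 × 1.1655×10⁻³ × 30.2 = 2.23 L

2.23 L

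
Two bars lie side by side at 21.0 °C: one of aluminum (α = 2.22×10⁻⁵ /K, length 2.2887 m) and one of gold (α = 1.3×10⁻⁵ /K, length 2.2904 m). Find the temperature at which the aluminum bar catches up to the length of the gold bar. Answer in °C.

L₁(1 + α₁ΔT) = L₂(1 + α₂ΔT) ⇒ ΔT = (L₂ − L₁)/(α₁L₁ − α₂L₂)
L₂ − L₁ = 2.2904 − 2.2887 = 1.70×10⁻³ m
α₁L₁ − α₂L₂ = 2.22×10⁻⁵×2.2887 − 1.3×10⁻⁵×2.2904 = 2.103394×10⁻⁵ m/K
ΔT = 1.70×10⁻³ / 2.103394×10⁻⁵ = 80.822 K
T = 21.0 + 80.822 = 101.822 °C

T = 101.8 °C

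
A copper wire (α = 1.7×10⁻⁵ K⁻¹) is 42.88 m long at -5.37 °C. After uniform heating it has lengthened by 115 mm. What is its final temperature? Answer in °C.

ΔL = αL₀ΔT ⇒ ΔT = ΔL / (αL₀)
ΔT = 115×10⁻³ m / (1.7×10⁻⁵ × 42.88 m) = 157.76 K
T = -5.37 + 157.76 = 152.39 °C

T = 152 °C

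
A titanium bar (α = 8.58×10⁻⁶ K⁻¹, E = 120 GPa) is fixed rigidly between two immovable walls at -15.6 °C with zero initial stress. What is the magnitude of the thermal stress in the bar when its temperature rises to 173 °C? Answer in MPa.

Fully constrained: the free strain ε = αΔT is blocked, so σ = Eε = EαΔT.
|ΔT| = 188.6 K
σ = 120×10⁹ × 8.58×10⁻⁶ × 188.6 = 1.94×10⁸ Pa

σ = 194 MPa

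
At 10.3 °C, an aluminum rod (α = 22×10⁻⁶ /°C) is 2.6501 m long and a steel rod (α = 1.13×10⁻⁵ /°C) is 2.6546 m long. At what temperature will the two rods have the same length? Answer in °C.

T = 169.3 °C

L₁(1 + α₁ΔT) = L₂(1 + α₂ΔT) ⇒ ΔT = (L₂ − L₁)/(α₁L₁ − α₂L₂)
L₂ − L₁ = 2.6546 − 2.6501 = 4.50×10⁻³ m
α₁L₁ − α₂L₂ = 22×10⁻⁶×2.6501 − 1.13×10⁻⁵×2.6546 = 2.830522×10⁻⁵ m/K
ΔT = 4.50×10⁻³ / 2.830522×10⁻⁵ = 158.981 K
T = 10.3 + 158.981 = 169.281 °C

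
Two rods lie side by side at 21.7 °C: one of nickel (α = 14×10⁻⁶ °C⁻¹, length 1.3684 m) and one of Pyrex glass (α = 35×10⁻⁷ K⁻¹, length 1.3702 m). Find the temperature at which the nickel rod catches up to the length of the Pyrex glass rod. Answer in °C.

L₁(1 + α₁ΔT) = L₂(1 + α₂ΔT) ⇒ ΔT = (L₂ − L₁)/(α₁L₁ − α₂L₂)
L₂ − L₁ = 1.3702 − 1.3684 = 1.80×10⁻³ m
α₁L₁ − α₂L₂ = 14×10⁻⁶×1.3684 − 35×10⁻⁷×1.3702 = 1.43619×10⁻⁵ m/K
ΔT = 1.80×10⁻³ / 1.43619×10⁻⁵ = 125.332 K
T = 21.7 + 125.332 = 147.032 °C

T = 147.0 °C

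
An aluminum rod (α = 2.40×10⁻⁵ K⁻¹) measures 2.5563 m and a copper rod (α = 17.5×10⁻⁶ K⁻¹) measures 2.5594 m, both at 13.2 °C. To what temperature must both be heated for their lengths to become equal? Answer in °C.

L₁(1 + α₁ΔT) = L₂(1 + α₂ΔT) ⇒ ΔT = (L₂ − L₁)/(α₁L₁ − α₂L₂)
L₂ − L₁ = 2.5594 − 2.5563 = 3.10×10⁻³ m
α₁L₁ − α₂L₂ = 2.40×10⁻⁵×2.5563 − 17.5×10⁻⁶×2.5594 = 1.65617×10⁻⁵ m/K
ΔT = 3.10×10⁻³ / 1.65617×10⁻⁵ = 187.179 K
T = 13.2 + 187.179 = 200.379 °C

T = 200.4 °C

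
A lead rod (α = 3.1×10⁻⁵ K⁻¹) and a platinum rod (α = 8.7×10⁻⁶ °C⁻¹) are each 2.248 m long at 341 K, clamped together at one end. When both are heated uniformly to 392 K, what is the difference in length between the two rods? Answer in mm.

2.56 mm

ΔT = 51 K
lead: ΔL = 3.1×10⁻⁵ × 2.248 m × 51 = 3.5541×10⁻³ m = 3.5541 mm
platinum: ΔL = 8.7×10⁻⁶ × 2.248 m × 51 = 9.9744×10⁻⁴ m = 0.99744 mm
difference = 3.5541 − 0.99744 = 2.55666 mm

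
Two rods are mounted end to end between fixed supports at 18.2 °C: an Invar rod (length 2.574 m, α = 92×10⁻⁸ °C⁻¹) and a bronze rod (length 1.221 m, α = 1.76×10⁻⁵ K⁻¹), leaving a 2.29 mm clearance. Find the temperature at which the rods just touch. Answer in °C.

T = 114 °C

Gap closes when ΔL₁ + ΔL₂ = 2.29 mm = 2.29×10⁻³ m
(α₁L₁ + α₂L₂)ΔT = g
α₁L₁ + α₂L₂ = 92×10⁻⁸×2.574 + 1.76×10⁻⁵×1.221 = 2.385768×10⁻⁵ m/K
ΔT = 2.29×10⁻³ / 2.385768×10⁻⁵ = 95.99 K
T = 18.2 + 95.99 = 114.19 °C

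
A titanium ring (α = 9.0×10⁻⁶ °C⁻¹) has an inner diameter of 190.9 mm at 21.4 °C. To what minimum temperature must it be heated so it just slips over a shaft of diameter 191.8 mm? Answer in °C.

Required Δd = 191.8 − 190.9 = 0.9 mm
Δd = αd₀ΔT ⇒ ΔT = Δd/(αd₀) = 0.9 / (9.0×10⁻⁶ × 190.9) = 523.83 K
T_min = 21.4 + 523.83 = 545.23 °C

T = 545 °C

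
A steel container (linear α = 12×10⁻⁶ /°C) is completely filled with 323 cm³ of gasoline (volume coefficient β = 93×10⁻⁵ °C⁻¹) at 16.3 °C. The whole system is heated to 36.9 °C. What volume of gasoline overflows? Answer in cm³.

5.95 cm³

The container also expands: β_container ≈ 3α = 3.6×10⁻⁵ /K
Net overflow = V₀(β_liq − 3α_cont)ΔT
β − 3α = 9.30×10⁻⁴ − 3.6×10⁻⁵ = 8.94×10⁻⁴ /K; ΔT = 20.6 K
ΔV = 323 × 8.94×10⁻⁴ × 20.6 = 5.95 cm³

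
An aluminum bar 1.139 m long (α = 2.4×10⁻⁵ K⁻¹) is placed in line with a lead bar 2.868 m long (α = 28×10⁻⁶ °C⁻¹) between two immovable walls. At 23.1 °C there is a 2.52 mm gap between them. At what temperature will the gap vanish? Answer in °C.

T = 46.5 °C

α₁L₁ = 2.7336×10⁻⁵ m/K, α₂L₂ = 8.0304×10⁻⁵ m/K → total 1.0764×10⁻⁴ m/K
ΔT = g/(α₁L₁+α₂L₂) = 2.52×10⁻³ / 1.0764×10⁻⁴ = 23.411 K
T = 23.1 + 23.411 = 46.511 °C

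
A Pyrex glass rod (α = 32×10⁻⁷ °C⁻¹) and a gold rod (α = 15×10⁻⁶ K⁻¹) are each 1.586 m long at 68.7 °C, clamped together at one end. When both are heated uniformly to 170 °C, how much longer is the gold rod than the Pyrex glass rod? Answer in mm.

ΔT = 101.3 K
Pyrex glass: ΔL = 32×10⁻⁷ × 1.586 m × 101.3 = 5.1412×10⁻⁴ m = 0.51412 mm
gold: ΔL = 15×10⁻⁶ × 1.586 m × 101.3 = 2.4099×10⁻³ m = 2.4099 mm
difference = 2.4099 − 0.51412 = 1.89578 mm

1.90 mm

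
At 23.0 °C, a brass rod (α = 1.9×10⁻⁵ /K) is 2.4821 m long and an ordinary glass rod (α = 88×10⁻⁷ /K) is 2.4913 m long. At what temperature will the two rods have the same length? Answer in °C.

T = 387.6 °C

Equal length when α₁L₁ΔT − α₂L₂ΔT = L₂ − L₁ = 9.20×10⁻³ m
α₁L₁ = 4.71599×10⁻⁵, α₂L₂ = 2.192344×10⁻⁵ → Δ(αL) = 2.523646×10⁻⁵ m/K
ΔT = 9.20×10⁻³ / 2.523646×10⁻⁵ = 364.552 K, so T = 23.0 + 364.552 = 387.552 °C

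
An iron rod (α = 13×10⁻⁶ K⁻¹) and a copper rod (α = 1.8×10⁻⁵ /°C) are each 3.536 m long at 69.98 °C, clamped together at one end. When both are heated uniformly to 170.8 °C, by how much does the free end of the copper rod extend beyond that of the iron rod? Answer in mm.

1.78 mm

ΔT = 100.82 K
iron: ΔL = 13×10⁻⁶ × 3.536 m × 100.82 = 4.6345×10⁻³ m = 4.6345 mm
copper: ΔL = 1.8×10⁻⁵ × 3.536 m × 100.82 = 6.4170×10⁻³ m = 6.4170 mm
difference = 6.4170 − 4.6345 = 1.7825 mm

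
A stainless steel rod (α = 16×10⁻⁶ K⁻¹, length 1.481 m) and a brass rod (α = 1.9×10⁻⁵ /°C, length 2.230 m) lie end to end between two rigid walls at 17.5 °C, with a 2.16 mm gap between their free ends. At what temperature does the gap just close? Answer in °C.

T = 50.2 °C

Gap closes when ΔL₁ + ΔL₂ = 2.16 mm = 2.16×10⁻³ m
(α₁L₁ + α₂L₂)ΔT = g
α₁L₁ + α₂L₂ = 16×10⁻⁶×1.481 + 1.9×10⁻⁵×2.230 = 6.6066×10⁻⁵ m/K
ΔT = 2.16×10⁻³ / 6.6066×10⁻⁵ = 32.695 K
T = 17.5 + 32.695 = 50.195 °C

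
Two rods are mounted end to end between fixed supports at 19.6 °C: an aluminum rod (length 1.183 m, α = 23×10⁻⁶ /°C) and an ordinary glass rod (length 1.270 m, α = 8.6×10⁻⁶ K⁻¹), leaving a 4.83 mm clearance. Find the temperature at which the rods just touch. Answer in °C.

T = 146 °C

α₁L₁ = 2.7209×10⁻⁵ m/K, α₂L₂ = 1.0922×10⁻⁵ m/K → total 3.8131×10⁻⁵ m/K
ΔT = g/(α₁L₁+α₂L₂) = 4.83×10⁻³ / 3.8131×10⁻⁵ = 126.67 K
T = 19.6 + 126.67 = 146.27 °C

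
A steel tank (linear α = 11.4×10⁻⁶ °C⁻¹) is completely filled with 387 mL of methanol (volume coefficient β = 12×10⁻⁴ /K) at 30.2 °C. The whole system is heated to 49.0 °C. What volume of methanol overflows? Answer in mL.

The tank also expands: β_container ≈ 3α = 3.42×10⁻⁵ /K
Net overflow = V₀(β_liq − 3α_cont)ΔT
β − 3α = 1.20×10⁻³ − 3.42×10⁻⁵ = 1.1658×10⁻³ /K; ΔT = 18.8 K
ΔV = 387 × 1.1658×10⁻³ × 18.8 = 8.48 mL

8.48 mL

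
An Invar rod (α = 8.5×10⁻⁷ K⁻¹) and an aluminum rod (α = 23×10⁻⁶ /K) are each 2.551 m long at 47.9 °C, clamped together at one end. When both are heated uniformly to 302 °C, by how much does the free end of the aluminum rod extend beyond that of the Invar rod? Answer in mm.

14.4 mm

ΔT = 254.1 K
Invar: ΔL = 8.5×10⁻⁷ × 2.551 m × 254.1 = 5.5098×10⁻⁴ m = 0.55098 mm
aluminum: ΔL = 23×10⁻⁶ × 2.551 m × 254.1 = 1.4909×10⁻² m = 14.909 mm
difference = 14.909 − 0.55098 = 14.35802 mm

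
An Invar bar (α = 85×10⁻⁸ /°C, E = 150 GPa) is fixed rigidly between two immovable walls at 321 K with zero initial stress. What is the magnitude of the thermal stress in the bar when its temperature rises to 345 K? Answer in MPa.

Fully constrained: the free strain ε = αΔT is blocked, so σ = Eε = EαΔT.
|ΔT| = 24 K
σ = 150×10⁹ × 85×10⁻⁸ × 24 = 3.06×10⁶ Pa

σ = 3.06 MPa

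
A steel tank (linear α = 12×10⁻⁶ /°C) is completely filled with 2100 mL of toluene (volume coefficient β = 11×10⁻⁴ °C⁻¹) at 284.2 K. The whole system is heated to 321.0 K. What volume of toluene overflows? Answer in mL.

The tank also expands: β_container ≈ 3α = 3.6×10⁻⁵ /K
Net overflow = V₀(β_liq − 3α_cont)ΔT
β − 3α = 1.10×10⁻³ − 3.6×10⁻⁵ = 1.064×10⁻³ /K; ΔT = 36.8 K
ΔV = 2100 × 1.064×10⁻³ × 36.8 = 82.2 mL

82.2 mL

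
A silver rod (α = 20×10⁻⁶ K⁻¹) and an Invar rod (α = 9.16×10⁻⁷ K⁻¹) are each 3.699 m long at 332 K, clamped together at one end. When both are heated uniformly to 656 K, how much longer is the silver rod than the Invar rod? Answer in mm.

ΔT = 324 K
silver: ΔL = 20×10⁻⁶ × 3.699 m × 324 = 2.3970×10⁻² m = 23.970 mm
Invar: ΔL = 9.16×10⁻⁷ × 3.699 m × 324 = 1.0978×10⁻³ m = 1.0978 mm
difference = 23.970 − 1.0978 = 22.8722 mm

22.9 mm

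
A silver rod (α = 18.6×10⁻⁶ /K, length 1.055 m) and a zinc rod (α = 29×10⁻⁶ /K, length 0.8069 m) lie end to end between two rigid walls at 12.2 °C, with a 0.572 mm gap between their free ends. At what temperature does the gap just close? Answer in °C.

T = 25.5 °C

α₁L₁ = 1.9623×10⁻⁵ m/K, α₂L₂ = 2.34001×10⁻⁵ m/K → total 4.30231×10⁻⁵ m/K
ΔT = g/(α₁L₁+α₂L₂) = 5.72×10⁻⁴ / 4.30231×10⁻⁵ = 13.295 K
T = 12.2 + 13.295 = 25.495 °C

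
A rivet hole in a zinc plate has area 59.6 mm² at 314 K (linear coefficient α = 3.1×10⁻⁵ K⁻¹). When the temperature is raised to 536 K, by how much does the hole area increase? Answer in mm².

ΔA = 0.820 mm²

Area coefficient ≈ 2α; |ΔT| = 222 K
ΔA = 2αA₀ΔT = 2(3.1×10⁻⁵)(59.6)(222) = 0.820 mm²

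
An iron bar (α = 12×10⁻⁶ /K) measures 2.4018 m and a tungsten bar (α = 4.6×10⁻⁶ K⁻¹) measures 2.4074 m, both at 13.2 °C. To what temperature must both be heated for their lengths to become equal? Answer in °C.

T = 328.7 °C

L₁(1 + α₁ΔT) = L₂(1 + α₂ΔT) ⇒ ΔT = (L₂ − L₁)/(α₁L₁ − α₂L₂)
L₂ − L₁ = 2.4074 − 2.4018 = 5.60×10⁻³ m
α₁L₁ − α₂L₂ = 12×10⁻⁶×2.4018 − 4.6×10⁻⁶×2.4074 = 1.774756×10⁻⁵ m/K
ΔT = 5.60×10⁻³ / 1.774756×10⁻⁵ = 315.536 K
T = 13.2 + 315.536 = 328.736 °C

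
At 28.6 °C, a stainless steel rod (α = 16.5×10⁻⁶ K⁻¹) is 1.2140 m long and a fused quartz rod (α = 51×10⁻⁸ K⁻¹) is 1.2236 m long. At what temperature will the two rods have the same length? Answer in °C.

L₁(1 + α₁ΔT) = L₂(1 + α₂ΔT) ⇒ ΔT = (L₂ − L₁)/(α₁L₁ − α₂L₂)
L₂ − L₁ = 1.2236 − 1.2140 = 9.60×10⁻³ m
α₁L₁ − α₂L₂ = 16.5×10⁻⁶×1.2140 − 51×10⁻⁸×1.2236 = 1.9406964×10⁻⁵ m/K
ΔT = 9.60×10⁻³ / 1.9406964×10⁻⁵ = 494.668 K
T = 28.6 + 494.668 = 523.268 °C

T = 523.3 °C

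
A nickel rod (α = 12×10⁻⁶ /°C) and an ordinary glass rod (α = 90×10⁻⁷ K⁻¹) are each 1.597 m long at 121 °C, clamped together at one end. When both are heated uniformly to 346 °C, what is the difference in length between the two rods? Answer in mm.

ΔT = 225 K
nickel: ΔL = 12×10⁻⁶ × 1.597 m × 225 = 4.3119×10⁻³ m = 4.3119 mm
ordinary glass: ΔL = 90×10⁻⁷ × 1.597 m × 225 = 3.2339×10⁻³ m = 3.2339 mm
difference = 4.3119 − 3.2339 = 1.0780 mm

1.08 mm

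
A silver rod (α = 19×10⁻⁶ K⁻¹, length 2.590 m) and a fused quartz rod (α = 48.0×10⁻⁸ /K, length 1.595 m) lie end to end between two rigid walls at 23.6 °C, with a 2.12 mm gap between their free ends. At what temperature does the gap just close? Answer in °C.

T = 66.0 °C

Gap closes when ΔL₁ + ΔL₂ = 2.12 mm = 2.12×10⁻³ m
(α₁L₁ + α₂L₂)ΔT = g
α₁L₁ + α₂L₂ = 19×10⁻⁶×2.590 + 48.0×10⁻⁸×1.595 = 4.99756×10⁻⁵ m/K
ΔT = 2.12×10⁻³ / 4.99756×10⁻⁵ = 42.421 K
T = 23.6 + 42.421 = 66.021 °C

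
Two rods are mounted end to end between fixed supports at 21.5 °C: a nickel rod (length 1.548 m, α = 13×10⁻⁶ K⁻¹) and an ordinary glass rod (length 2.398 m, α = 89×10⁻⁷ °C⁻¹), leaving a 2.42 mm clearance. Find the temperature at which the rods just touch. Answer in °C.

T = 79.9 °C

Gap closes when ΔL₁ + ΔL₂ = 2.42 mm = 2.42×10⁻³ m
(α₁L₁ + α₂L₂)ΔT = g
α₁L₁ + α₂L₂ = 13×10⁻⁶×1.548 + 89×10⁻⁷×2.398 = 4.14662×10⁻⁵ m/K
ΔT = 2.42×10⁻³ / 4.14662×10⁻⁵ = 58.361 K
T = 21.5 + 58.361 = 79.861 °C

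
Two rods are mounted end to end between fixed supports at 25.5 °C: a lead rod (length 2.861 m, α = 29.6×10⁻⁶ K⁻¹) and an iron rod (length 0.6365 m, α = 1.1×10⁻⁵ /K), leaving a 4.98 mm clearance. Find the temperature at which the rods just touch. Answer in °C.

T = 79.8 °C

α₁L₁ = 8.46856×10⁻⁵ m/K, α₂L₂ = 7.0015×10⁻⁶ m/K → total 9.16871×10⁻⁵ m/K
ΔT = g/(α₁L₁+α₂L₂) = 4.98×10⁻³ / 9.16871×10⁻⁵ = 54.315 K
T = 25.5 + 54.315 = 79.815 °C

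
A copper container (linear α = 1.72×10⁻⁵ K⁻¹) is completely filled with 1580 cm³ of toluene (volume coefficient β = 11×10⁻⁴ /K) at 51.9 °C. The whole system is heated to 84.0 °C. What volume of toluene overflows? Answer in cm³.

The container also expands: β_container ≈ 3α = 5.16×10⁻⁵ /K
Net overflow = V₀(β_liq − 3α_cont)ΔT
β − 3α = 1.10×10⁻³ − 5.16×10⁻⁵ = 1.0484×10⁻³ /K; ΔT = 32.1 K
ΔV = 1580 × 1.0484×10⁻³ × 32.1 = 53.2 cm³

53.2 cm³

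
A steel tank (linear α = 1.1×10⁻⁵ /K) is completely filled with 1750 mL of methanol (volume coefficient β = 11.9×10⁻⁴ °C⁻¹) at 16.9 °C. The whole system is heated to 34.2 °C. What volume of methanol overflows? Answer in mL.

The tank also expands: β_container ≈ 3α = 3.3×10⁻⁵ /K
Net overflow = V₀(β_liq − 3α_cont)ΔT
β − 3α = 1.19×10⁻³ − 3.3×10⁻⁵ = 1.157×10⁻³ /K; ΔT = 17.3 K
ΔV = 1750 × 1.157×10⁻³ × 17.3 = 35.0 mL

35.0 mL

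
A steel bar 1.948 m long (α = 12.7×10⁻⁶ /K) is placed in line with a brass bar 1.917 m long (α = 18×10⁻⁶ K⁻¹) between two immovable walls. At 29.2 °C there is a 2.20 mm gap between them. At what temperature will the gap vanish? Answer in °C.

T = 66.3 °C

Gap closes when ΔL₁ + ΔL₂ = 2.20 mm = 2.20×10⁻³ m
(α₁L₁ + α₂L₂)ΔT = g
α₁L₁ + α₂L₂ = 12.7×10⁻⁶×1.948 + 18×10⁻⁶×1.917 = 5.92456×10⁻⁵ m/K
ΔT = 2.20×10⁻³ / 5.92456×10⁻⁵ = 37.134 K
T = 29.2 + 37.134 = 66.334 °C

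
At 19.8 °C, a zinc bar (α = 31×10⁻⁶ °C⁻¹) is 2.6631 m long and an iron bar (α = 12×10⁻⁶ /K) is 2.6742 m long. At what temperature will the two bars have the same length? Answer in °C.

T = 239.8 °C

L₁(1 + α₁ΔT) = L₂(1 + α₂ΔT) ⇒ ΔT = (L₂ − L₁)/(α₁L₁ − α₂L₂)
L₂ − L₁ = 2.6742 − 2.6631 = 1.11×10⁻² m
α₁L₁ − α₂L₂ = 31×10⁻⁶×2.6631 − 12×10⁻⁶×2.6742 = 5.04657×10⁻⁵ m/K
ΔT = 1.11×10⁻² / 5.04657×10⁻⁵ = 219.951 K
T = 19.8 + 219.951 = 239.751 °C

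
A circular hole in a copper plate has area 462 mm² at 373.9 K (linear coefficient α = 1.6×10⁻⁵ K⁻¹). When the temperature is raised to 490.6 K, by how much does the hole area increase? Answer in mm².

Area coefficient ≈ 2α; |ΔT| = 116.7 K
ΔA = 2αA₀ΔT = 2(1.6×10⁻⁵)(462)(116.7) = 1.73 mm²

ΔA = 1.73 mm²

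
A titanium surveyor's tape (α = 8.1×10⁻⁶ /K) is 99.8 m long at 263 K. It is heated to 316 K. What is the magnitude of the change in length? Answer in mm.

|ΔT| = |316 − 263| = 53 K
ΔL = αL₀ΔT = (8.1×10⁻⁶)(99.8)(53) = 4.28×10⁻² m

ΔL = 42.8 mm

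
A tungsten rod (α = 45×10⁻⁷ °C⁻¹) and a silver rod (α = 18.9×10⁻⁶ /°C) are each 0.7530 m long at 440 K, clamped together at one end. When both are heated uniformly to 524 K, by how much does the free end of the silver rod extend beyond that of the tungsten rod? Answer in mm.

0.911 mm

ΔT = 84 K
tungsten: ΔL = 45×10⁻⁷ × 0.7530 m × 84 = 2.8463×10⁻⁴ m = 0.28463 mm
silver: ΔL = 18.9×10⁻⁶ × 0.7530 m × 84 = 1.1955×10⁻³ m = 1.1955 mm
difference = 1.1955 − 0.28463 = 0.91087 mm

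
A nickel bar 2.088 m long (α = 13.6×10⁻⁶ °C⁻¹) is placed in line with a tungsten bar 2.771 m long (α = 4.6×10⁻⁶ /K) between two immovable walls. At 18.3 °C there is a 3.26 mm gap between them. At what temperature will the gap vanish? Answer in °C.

Gap closes when ΔL₁ + ΔL₂ = 3.26 mm = 3.26×10⁻³ m
(α₁L₁ + α₂L₂)ΔT = g
α₁L₁ + α₂L₂ = 13.6×10⁻⁶×2.088 + 4.6×10⁻⁶×2.771 = 4.11434×10⁻⁵ m/K
ΔT = 3.26×10⁻³ / 4.11434×10⁻⁵ = 79.235 K
T = 18.3 + 79.235 = 97.535 °C

T = 97.5 °C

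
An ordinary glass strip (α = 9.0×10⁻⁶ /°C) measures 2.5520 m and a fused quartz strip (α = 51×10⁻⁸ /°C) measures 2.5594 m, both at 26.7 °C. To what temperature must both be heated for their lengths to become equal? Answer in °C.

T = 368.3 °C

L₁(1 + α₁ΔT) = L₂(1 + α₂ΔT) ⇒ ΔT = (L₂ − L₁)/(α₁L₁ − α₂L₂)
L₂ − L₁ = 2.5594 − 2.5520 = 7.40×10⁻³ m
α₁L₁ − α₂L₂ = 9.0×10⁻⁶×2.5520 − 51×10⁻⁸×2.5594 = 2.1662706×10⁻⁵ m/K
ΔT = 7.40×10⁻³ / 2.1662706×10⁻⁵ = 341.601 K
T = 26.7 + 341.601 = 368.301 °C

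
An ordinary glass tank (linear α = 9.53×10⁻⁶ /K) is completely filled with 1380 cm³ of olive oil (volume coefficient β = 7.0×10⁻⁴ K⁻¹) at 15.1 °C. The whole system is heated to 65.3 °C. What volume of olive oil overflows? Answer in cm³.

The tank also expands: β_container ≈ 3α = 2.859×10⁻⁵ /K
Net overflow = V₀(β_liq − 3α_cont)ΔT
β − 3α = 7.00×10⁻⁴ − 2.859×10⁻⁵ = 6.7141×10⁻⁴ /K; ΔT = 50.2 K
ΔV = 1380 × 6.7141×10⁻⁴ × 50.2 = 46.5 cm³

46.5 cm³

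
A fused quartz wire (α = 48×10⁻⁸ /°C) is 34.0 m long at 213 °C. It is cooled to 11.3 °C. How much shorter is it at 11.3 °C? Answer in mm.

ΔL = 3.29 mm

|ΔT| = |11.3 − 213| = 201.7 K
ΔL = αL₀ΔT = (48×10⁻⁸)(34.0)(201.7) = 3.29×10⁻³ m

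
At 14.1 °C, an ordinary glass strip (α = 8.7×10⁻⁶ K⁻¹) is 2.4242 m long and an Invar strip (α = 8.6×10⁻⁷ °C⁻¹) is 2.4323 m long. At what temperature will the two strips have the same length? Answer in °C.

T = 440.4 °C

L₁(1 + α₁ΔT) = L₂(1 + α₂ΔT) ⇒ ΔT = (L₂ − L₁)/(α₁L₁ − α₂L₂)
L₂ − L₁ = 2.4323 − 2.4242 = 8.10×10⁻³ m
α₁L₁ − α₂L₂ = 8.7×10⁻⁶×2.4242 − 8.6×10⁻⁷×2.4323 = 1.8998762×10⁻⁵ m/K
ΔT = 8.10×10⁻³ / 1.8998762×10⁻⁵ = 426.344 K
T = 14.1 + 426.344 = 440.444 °C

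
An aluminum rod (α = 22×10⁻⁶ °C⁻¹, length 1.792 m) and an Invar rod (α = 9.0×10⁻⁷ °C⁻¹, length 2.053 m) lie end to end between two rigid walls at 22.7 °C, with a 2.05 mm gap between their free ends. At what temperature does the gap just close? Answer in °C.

T = 72.4 °C

α₁L₁ = 3.9424×10⁻⁵ m/K, α₂L₂ = 1.8477×10⁻⁶ m/K → total 4.12717×10⁻⁵ m/K
ΔT = g/(α₁L₁+α₂L₂) = 2.05×10⁻³ / 4.12717×10⁻⁵ = 49.671 K
T = 22.7 + 49.671 = 72.371 °C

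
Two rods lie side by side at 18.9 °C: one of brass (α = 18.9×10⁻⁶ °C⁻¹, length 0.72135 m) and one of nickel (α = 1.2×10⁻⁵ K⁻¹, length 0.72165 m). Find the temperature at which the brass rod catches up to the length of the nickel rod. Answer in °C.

L₁(1 + α₁ΔT) = L₂(1 + α₂ΔT) ⇒ ΔT = (L₂ − L₁)/(α₁L₁ − α₂L₂)
L₂ − L₁ = 0.72165 − 0.72135 = 3.00×10⁻⁴ m
α₁L₁ − α₂L₂ = 18.9×10⁻⁶×0.72135 − 1.2×10⁻⁵×0.72165 = 4.973715×10⁻⁶ m/K
ΔT = 3.00×10⁻⁴ / 4.973715×10⁻⁶ = 60.3171 K
T = 18.9 + 60.3171 = 79.2171 °C

T = 79.22 °C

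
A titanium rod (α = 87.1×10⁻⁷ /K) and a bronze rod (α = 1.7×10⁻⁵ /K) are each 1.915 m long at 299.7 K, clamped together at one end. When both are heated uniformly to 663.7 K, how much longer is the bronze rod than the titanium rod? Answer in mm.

ΔT = 364.0 K
titanium: ΔL = 87.1×10⁻⁷ × 1.915 m × 364.0 = 6.0714×10⁻³ m = 6.0714 mm
bronze: ΔL = 1.7×10⁻⁵ × 1.915 m × 364.0 = 1.1850×10⁻² m = 11.850 mm
difference = 11.850 − 6.0714 = 5.7786 mm

5.78 mm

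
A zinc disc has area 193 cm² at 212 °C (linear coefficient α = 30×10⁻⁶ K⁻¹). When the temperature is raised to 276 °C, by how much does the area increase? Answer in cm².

ΔA = 0.741 cm²

Area coefficient ≈ 2α; |ΔT| = 64 K
ΔA = 2αA₀ΔT = 2(30×10⁻⁶)(193)(64) = 0.741 cm²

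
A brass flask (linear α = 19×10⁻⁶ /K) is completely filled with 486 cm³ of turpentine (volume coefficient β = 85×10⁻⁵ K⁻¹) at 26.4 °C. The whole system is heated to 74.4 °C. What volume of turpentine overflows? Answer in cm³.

The flask also expands: β_container ≈ 3α = 5.7×10⁻⁵ /K
Net overflow = V₀(β_liq − 3α_cont)ΔT
β − 3α = 8.50×10⁻⁴ − 5.7×10⁻⁵ = 7.93×10⁻⁴ /K; ΔT = 48.0 K
ΔV = 486 × 7.93×10⁻⁴ × 48.0 = 18.5 cm³

18.5 cm³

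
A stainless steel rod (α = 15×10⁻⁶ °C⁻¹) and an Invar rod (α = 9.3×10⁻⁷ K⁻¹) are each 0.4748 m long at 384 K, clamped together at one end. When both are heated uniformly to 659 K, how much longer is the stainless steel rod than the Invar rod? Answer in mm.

1.84 mm

ΔT = 275 K
stainless steel: ΔL = 15×10⁻⁶ × 0.4748 m × 275 = 1.9585×10⁻³ m = 1.9585 mm
Invar: ΔL = 9.3×10⁻⁷ × 0.4748 m × 275 = 1.2143×10⁻⁴ m = 0.12143 mm
difference = 1.9585 − 0.12143 = 1.83707 mm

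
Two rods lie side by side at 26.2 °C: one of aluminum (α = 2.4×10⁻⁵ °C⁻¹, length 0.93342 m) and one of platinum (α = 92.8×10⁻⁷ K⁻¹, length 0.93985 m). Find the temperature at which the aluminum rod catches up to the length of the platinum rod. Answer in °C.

Equal length when α₁L₁ΔT − α₂L₂ΔT = L₂ − L₁ = 6.43×10⁻³ m
α₁L₁ = 2.240208×10⁻⁵, α₂L₂ = 8.721808×10⁻⁶ → Δ(αL) = 1.3680272×10⁻⁵ m/K
ΔT = 6.43×10⁻³ / 1.3680272×10⁻⁵ = 470.020 K, so T = 26.2 + 470.020 = 496.220 °C

T = 496.2 °C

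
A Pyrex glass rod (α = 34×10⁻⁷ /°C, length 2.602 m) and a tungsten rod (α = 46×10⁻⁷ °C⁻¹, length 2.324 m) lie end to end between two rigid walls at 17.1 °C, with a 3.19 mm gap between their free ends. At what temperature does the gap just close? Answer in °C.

α₁L₁ = 8.8468×10⁻⁶ m/K, α₂L₂ = 1.06904×10⁻⁵ m/K → total 1.95372×10⁻⁵ m/K
ΔT = g/(α₁L₁+α₂L₂) = 3.19×10⁻³ / 1.95372×10⁻⁵ = 163.28 K
T = 17.1 + 163.28 = 180.38 °C

T = 180 °C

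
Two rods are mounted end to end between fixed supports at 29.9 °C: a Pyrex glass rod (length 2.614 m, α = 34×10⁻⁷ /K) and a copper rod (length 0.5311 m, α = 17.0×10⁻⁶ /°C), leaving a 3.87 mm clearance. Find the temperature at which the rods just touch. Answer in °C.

T = 246 °C

Gap closes when ΔL₁ + ΔL₂ = 3.87 mm = 3.87×10⁻³ m
(α₁L₁ + α₂L₂)ΔT = g
α₁L₁ + α₂L₂ = 34×10⁻⁷×2.614 + 17.0×10⁻⁶×0.5311 = 1.79163×10⁻⁵ m/K
ΔT = 3.87×10⁻³ / 1.79163×10⁻⁵ = 216.00 K
T = 29.9 + 216.00 = 245.90 °C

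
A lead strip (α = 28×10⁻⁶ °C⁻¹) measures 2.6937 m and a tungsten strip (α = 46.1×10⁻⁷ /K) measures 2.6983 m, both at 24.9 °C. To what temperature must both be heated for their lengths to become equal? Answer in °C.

T = 97.93 °C

L₁(1 + α₁ΔT) = L₂(1 + α₂ΔT) ⇒ ΔT = (L₂ − L₁)/(α₁L₁ − α₂L₂)
L₂ − L₁ = 2.6983 − 2.6937 = 4.60×10⁻³ m
α₁L₁ − α₂L₂ = 28×10⁻⁶×2.6937 − 46.1×10⁻⁷×2.6983 = 6.2984437×10⁻⁵ m/K
ΔT = 4.60×10⁻³ / 6.2984437×10⁻⁵ = 73.0339 K
T = 24.9 + 73.0339 = 97.9339 °C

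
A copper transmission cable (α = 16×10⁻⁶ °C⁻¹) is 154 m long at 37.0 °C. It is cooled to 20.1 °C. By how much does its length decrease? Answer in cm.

ΔL = 4.16 cm

|ΔT| = |20.1 − 37.0| = 16.9 K
ΔL = αL₀ΔT = (16×10⁻⁶)(154)(16.9) = 4.16×10⁻² m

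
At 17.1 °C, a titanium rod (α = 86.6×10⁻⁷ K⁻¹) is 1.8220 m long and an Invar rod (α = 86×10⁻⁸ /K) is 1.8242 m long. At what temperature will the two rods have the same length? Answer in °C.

T = 171.9 °C

L₁(1 + α₁ΔT) = L₂(1 + α₂ΔT) ⇒ ΔT = (L₂ − L₁)/(α₁L₁ − α₂L₂)
L₂ − L₁ = 1.8242 − 1.8220 = 2.20×10⁻³ m
α₁L₁ − α₂L₂ = 86.6×10⁻⁷×1.8220 − 86×10⁻⁸×1.8242 = 1.4209708×10⁻⁵ m/K
ΔT = 2.20×10⁻³ / 1.4209708×10⁻⁵ = 154.824 K
T = 17.1 + 154.824 = 171.924 °C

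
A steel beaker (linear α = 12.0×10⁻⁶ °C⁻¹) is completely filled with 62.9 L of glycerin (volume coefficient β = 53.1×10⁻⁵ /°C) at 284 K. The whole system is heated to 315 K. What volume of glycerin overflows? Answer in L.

The beaker also expands: β_container ≈ 3α = 3.6×10⁻⁵ /K
Net overflow = V₀(β_liq − 3α_cont)ΔT
β − 3α = 5.31×10⁻⁴ − 3.6×10⁻⁵ = 4.95×10⁻⁴ /K; ΔT = 31 K
ΔV = 62.9 × 4.95×10⁻⁴ × 31 = 0.965 L

0.965 L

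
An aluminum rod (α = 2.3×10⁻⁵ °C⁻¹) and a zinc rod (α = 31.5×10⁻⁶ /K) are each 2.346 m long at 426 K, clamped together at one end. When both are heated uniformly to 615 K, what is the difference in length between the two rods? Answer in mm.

ΔT = 189 K
aluminum: ΔL = 2.3×10⁻⁵ × 2.346 m × 189 = 1.0198×10⁻² m = 10.198 mm
zinc: ΔL = 31.5×10⁻⁶ × 2.346 m × 189 = 1.3967×10⁻² m = 13.967 mm
difference = 13.967 − 10.198 = 3.769 mm

3.77 mm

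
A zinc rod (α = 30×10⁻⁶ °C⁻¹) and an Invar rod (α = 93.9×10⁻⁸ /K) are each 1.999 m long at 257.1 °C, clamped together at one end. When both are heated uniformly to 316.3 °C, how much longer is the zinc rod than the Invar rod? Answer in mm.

ΔT = 59.2 K
zinc: ΔL = 30×10⁻⁶ × 1.999 m × 59.2 = 3.5502×10⁻³ m = 3.5502 mm
Invar: ΔL = 93.9×10⁻⁸ × 1.999 m × 59.2 = 1.1112×10⁻⁴ m = 0.11112 mm
difference = 3.5502 − 0.11112 = 3.43908 mm

3.44 mm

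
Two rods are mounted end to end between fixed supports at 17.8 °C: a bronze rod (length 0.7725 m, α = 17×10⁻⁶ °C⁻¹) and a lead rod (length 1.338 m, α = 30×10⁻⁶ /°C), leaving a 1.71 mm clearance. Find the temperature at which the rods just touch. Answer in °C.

α₁L₁ = 1.31325×10⁻⁵ m/K, α₂L₂ = 4.014×10⁻⁵ m/K → total 5.32725×10⁻⁵ m/K
ΔT = g/(α₁L₁+α₂L₂) = 1.71×10⁻³ / 5.32725×10⁻⁵ = 32.099 K
T = 17.8 + 32.099 = 49.899 °C

T = 49.9 °C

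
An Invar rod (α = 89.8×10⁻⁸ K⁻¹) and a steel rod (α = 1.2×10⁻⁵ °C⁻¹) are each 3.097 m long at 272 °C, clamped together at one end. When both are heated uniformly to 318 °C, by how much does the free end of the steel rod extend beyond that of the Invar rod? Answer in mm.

1.58 mm

ΔT = 46 K
Invar: ΔL = 89.8×10⁻⁸ × 3.097 m × 46 = 1.2793×10⁻⁴ m = 0.12793 mm
steel: ΔL = 1.2×10⁻⁵ × 3.097 m × 46 = 1.7095×10⁻³ m = 1.7095 mm
difference = 1.7095 − 0.12793 = 1.58157 mm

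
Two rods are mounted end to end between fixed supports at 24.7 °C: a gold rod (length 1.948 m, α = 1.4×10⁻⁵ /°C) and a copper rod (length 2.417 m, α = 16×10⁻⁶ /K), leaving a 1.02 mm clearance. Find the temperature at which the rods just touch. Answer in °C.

Gap closes when ΔL₁ + ΔL₂ = 1.02 mm = 1.02×10⁻³ m
(α₁L₁ + α₂L₂)ΔT = g
α₁L₁ + α₂L₂ = 1.4×10⁻⁵×1.948 + 16×10⁻⁶×2.417 = 6.5944×10⁻⁵ m/K
ΔT = 1.02×10⁻³ / 6.5944×10⁻⁵ = 15.468 K
T = 24.7 + 15.468 = 40.168 °C

T = 40.2 °C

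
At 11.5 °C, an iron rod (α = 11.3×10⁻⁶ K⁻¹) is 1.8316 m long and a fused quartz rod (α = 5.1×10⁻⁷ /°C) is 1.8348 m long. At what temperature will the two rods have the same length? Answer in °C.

Equal length when α₁L₁ΔT − α₂L₂ΔT = L₂ − L₁ = 3.20×10⁻³ m
α₁L₁ = 2.069708×10⁻⁵, α₂L₂ = 9.35748×10⁻⁷ → Δ(αL) = 1.9761332×10⁻⁵ m/K
ΔT = 3.20×10⁻³ / 1.9761332×10⁻⁵ = 161.932 K, so T = 11.5 + 161.932 = 173.432 °C

T = 173.4 °C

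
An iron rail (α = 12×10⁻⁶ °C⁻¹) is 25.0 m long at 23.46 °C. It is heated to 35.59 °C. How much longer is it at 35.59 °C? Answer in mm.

|ΔT| = |35.59 − 23.46| = 12.13 K
ΔL = αL₀ΔT = (12×10⁻⁶)(25.0)(12.13) = 3.64×10⁻³ m

ΔL = 3.64 mm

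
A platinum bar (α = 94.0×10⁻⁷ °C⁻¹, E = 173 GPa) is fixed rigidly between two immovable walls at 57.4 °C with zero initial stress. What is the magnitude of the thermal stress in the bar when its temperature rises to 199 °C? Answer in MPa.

σ = 230 MPa

Fully constrained: the free strain ε = αΔT is blocked, so σ = Eε = EαΔT.
|ΔT| = 141.6 K
σ = 173×10⁹ × 94.0×10⁻⁷ × 141.6 = 2.30×10⁸ Pa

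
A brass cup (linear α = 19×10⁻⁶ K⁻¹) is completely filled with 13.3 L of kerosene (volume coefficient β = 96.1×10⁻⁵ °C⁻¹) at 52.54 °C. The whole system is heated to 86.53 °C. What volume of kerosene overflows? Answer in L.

0.409 L

The cup also expands: β_container ≈ 3α = 5.7×10⁻⁵ /K
Net overflow = V₀(β_liq − 3α_cont)ΔT
β − 3α = 9.61×10⁻⁴ − 5.7×10⁻⁵ = 9.04×10⁻⁴ /K; ΔT = 33.99 K
ΔV = 13.3 × 9.04×10⁻⁴ × 33.99 = 0.409 L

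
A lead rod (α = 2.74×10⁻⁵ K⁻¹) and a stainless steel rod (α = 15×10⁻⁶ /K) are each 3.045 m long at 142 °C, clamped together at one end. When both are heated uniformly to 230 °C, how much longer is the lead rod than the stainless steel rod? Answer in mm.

ΔT = 88 K
lead: ΔL = 2.74×10⁻⁵ × 3.045 m × 88 = 7.3421×10⁻³ m = 7.3421 mm
stainless steel: ΔL = 15×10⁻⁶ × 3.045 m × 88 = 4.0194×10⁻³ m = 4.0194 mm
difference = 7.3421 − 4.0194 = 3.3227 mm

3.32 mm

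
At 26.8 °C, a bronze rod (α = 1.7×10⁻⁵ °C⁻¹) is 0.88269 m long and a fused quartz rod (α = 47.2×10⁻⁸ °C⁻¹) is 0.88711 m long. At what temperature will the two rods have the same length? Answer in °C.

T = 329.8 °C

Equal length when α₁L₁ΔT − α₂L₂ΔT = L₂ − L₁ = 4.42×10⁻³ m
α₁L₁ = 1.500573×10⁻⁵, α₂L₂ = 4.1871592×10⁻⁷ → Δ(αL) = 1.458701408×10⁻⁵ m/K
ΔT = 4.42×10⁻³ / 1.458701408×10⁻⁵ = 303.009 K, so T = 26.8 + 303.009 = 329.809 °C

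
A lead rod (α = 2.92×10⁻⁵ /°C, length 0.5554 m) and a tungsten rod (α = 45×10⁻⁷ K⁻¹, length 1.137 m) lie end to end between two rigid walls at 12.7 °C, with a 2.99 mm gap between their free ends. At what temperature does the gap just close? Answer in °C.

T = 153 °C

α₁L₁ = 1.621768×10⁻⁵ m/K, α₂L₂ = 5.1165×10⁻⁶ m/K → total 2.133418×10⁻⁵ m/K
ΔT = g/(α₁L₁+α₂L₂) = 2.99×10⁻³ / 2.133418×10⁻⁵ = 140.15 K
T = 12.7 + 140.15 = 152.85 °C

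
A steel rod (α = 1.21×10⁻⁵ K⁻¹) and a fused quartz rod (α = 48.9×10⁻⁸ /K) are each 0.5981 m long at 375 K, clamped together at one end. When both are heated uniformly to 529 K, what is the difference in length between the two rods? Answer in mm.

ΔT = 154 K
steel: ΔL = 1.21×10⁻⁵ × 0.5981 m × 154 = 1.1145×10⁻³ m = 1.1145 mm
fused quartz: ΔL = 48.9×10⁻⁸ × 0.5981 m × 154 = 4.5041×10⁻⁵ m = 0.045041 mm
difference = 1.1145 − 0.045041 = 1.069459 mm

1.07 mm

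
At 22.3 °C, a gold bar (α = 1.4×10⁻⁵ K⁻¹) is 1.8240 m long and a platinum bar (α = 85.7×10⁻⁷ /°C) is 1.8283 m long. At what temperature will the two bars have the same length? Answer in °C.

L₁(1 + α₁ΔT) = L₂(1 + α₂ΔT) ⇒ ΔT = (L₂ − L₁)/(α₁L₁ − α₂L₂)
L₂ − L₁ = 1.8283 − 1.8240 = 4.30×10⁻³ m
α₁L₁ − α₂L₂ = 1.4×10⁻⁵×1.8240 − 85.7×10⁻⁷×1.8283 = 9.867469×10⁻⁶ m/K
ΔT = 4.30×10⁻³ / 9.867469×10⁻⁶ = 435.775 K
T = 22.3 + 435.775 = 458.075 °C

T = 458.1 °C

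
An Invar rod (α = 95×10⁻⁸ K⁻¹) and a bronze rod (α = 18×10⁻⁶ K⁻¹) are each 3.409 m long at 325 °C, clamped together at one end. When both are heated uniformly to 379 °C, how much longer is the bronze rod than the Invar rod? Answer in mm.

3.14 mm

ΔT = 54 K
Invar: ΔL = 95×10⁻⁸ × 3.409 m × 54 = 1.7488×10⁻⁴ m = 0.17488 mm
bronze: ΔL = 18×10⁻⁶ × 3.409 m × 54 = 3.3135×10⁻³ m = 3.3135 mm
difference = 3.3135 − 0.17488 = 3.13862 mm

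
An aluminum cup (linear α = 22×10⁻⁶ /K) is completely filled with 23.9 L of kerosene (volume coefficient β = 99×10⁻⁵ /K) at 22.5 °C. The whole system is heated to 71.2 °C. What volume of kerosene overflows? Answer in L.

1.08 L

The cup also expands: β_container ≈ 3α = 6.6×10⁻⁵ /K
Net overflow = V₀(β_liq − 3α_cont)ΔT
β − 3α = 9.90×10⁻⁴ − 6.6×10⁻⁵ = 9.24×10⁻⁴ /K; ΔT = 48.7 K
ΔV = 23.9 × 9.24×10⁻⁴ × 48.7 = 1.08 L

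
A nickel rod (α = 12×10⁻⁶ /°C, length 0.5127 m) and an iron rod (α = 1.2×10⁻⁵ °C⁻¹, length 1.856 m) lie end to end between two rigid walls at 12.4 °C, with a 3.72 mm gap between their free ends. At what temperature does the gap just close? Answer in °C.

T = 143 °C

Gap closes when ΔL₁ + ΔL₂ = 3.72 mm = 3.72×10⁻³ m
(α₁L₁ + α₂L₂)ΔT = g
α₁L₁ + α₂L₂ = 12×10⁻⁶×0.5127 + 1.2×10⁻⁵×1.856 = 2.84244×10⁻⁵ m/K
ΔT = 3.72×10⁻³ / 2.84244×10⁻⁵ = 130.87 K
T = 12.4 + 130.87 = 143.27 °C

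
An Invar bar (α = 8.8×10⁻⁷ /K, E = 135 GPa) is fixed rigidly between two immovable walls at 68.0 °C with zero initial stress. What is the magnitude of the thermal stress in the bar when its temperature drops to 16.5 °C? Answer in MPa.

σ = 6.12 MPa

Fully constrained: the free strain ε = αΔT is blocked, so σ = Eε = EαΔT.
|ΔT| = 51.5 K
σ = 135×10⁹ × 8.8×10⁻⁷ × 51.5 = 6.12×10⁶ Pa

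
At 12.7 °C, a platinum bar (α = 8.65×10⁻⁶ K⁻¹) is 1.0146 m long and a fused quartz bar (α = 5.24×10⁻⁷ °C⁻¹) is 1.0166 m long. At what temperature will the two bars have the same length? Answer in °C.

L₁(1 + α₁ΔT) = L₂(1 + α₂ΔT) ⇒ ΔT = (L₂ − L₁)/(α₁L₁ − α₂L₂)
L₂ − L₁ = 1.0166 − 1.0146 = 2.00×10⁻³ m
α₁L₁ − α₂L₂ = 8.65×10⁻⁶×1.0146 − 5.24×10⁻⁷×1.0166 = 8.2435916×10⁻⁶ m/K
ΔT = 2.00×10⁻³ / 8.2435916×10⁻⁶ = 242.613 K
T = 12.7 + 242.613 = 255.313 °C

T = 255.3 °C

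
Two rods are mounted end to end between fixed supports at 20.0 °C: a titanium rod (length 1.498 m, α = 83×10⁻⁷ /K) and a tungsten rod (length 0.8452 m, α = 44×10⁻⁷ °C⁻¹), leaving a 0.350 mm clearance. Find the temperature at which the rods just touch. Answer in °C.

T = 41.7 °C

α₁L₁ = 1.24334×10⁻⁵ m/K, α₂L₂ = 3.71888×10⁻⁶ m/K → total 1.615228×10⁻⁵ m/K
ΔT = g/(α₁L₁+α₂L₂) = 3.50×10⁻⁴ / 1.615228×10⁻⁵ = 21.669 K
T = 20.0 + 21.669 = 41.669 °C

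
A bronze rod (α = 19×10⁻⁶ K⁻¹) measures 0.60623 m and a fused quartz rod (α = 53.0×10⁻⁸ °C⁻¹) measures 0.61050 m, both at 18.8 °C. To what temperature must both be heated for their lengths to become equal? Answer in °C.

L₁(1 + α₁ΔT) = L₂(1 + α₂ΔT) ⇒ ΔT = (L₂ − L₁)/(α₁L₁ − α₂L₂)
L₂ − L₁ = 0.61050 − 0.60623 = 4.27×10⁻³ m
α₁L₁ − α₂L₂ = 19×10⁻⁶×0.60623 − 53.0×10⁻⁸×0.61050 = 1.1194805×10⁻⁵ m/K
ΔT = 4.27×10⁻³ / 1.1194805×10⁻⁵ = 381.427 K
T = 18.8 + 381.427 = 400.227 °C

T = 400.2 °C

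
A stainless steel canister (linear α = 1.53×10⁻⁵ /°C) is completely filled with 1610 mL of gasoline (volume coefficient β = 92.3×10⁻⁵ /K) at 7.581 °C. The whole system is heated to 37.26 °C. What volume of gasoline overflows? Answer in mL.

The canister also expands: β_container ≈ 3α = 4.59×10⁻⁵ /K
Net overflow = V₀(β_liq − 3α_cont)ΔT
β − 3α = 9.23×10⁻⁴ − 4.59×10⁻⁵ = 8.771×10⁻⁴ /K; ΔT = 29.679 K
ΔV = 1610 × 8.771×10⁻⁴ × 29.679 = 41.9 mL

41.9 mL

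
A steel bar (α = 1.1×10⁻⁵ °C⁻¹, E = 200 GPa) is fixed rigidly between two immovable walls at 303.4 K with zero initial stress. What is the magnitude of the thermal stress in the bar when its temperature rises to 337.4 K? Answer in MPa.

σ = 74.8 MPa

Fully constrained: the free strain ε = αΔT is blocked, so σ = Eε = EαΔT.
|ΔT| = 34.0 K
σ = 200×10⁹ × 1.1×10⁻⁵ × 34.0 = 7.48×10⁷ Pa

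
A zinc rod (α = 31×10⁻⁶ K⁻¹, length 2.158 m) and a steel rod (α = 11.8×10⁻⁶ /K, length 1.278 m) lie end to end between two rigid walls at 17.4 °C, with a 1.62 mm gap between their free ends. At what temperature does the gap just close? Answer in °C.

T = 37.2 °C

α₁L₁ = 6.6898×10⁻⁵ m/K, α₂L₂ = 1.50804×10⁻⁵ m/K → total 8.19784×10⁻⁵ m/K
ΔT = g/(α₁L₁+α₂L₂) = 1.62×10⁻³ / 8.19784×10⁻⁵ = 19.761 K
T = 17.4 + 19.761 = 37.161 °C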